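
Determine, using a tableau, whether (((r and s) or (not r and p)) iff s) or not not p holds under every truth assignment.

Not valid

Assume the negation and expand:
Initial set: {F ((((r and s) or (not r and p)) iff s) or not not p)}.
F ((((r and s) or (not r and p)) iff s) or not not p): α-rule — add F (((r and s) or (not r and p)) iff s), F not not p.
F not not p: drop double negation, giving F p.
F (((r and s) or (not r and p)) iff s): β-rule — branch into T ((r and s) or (not r and p)), F s  //  F ((r and s) or (not r and p)), T s.
  branch 1 (add T ((r and s) or (not r and p)), F s):
    T ((r and s) or (not r and p)): β-rule — branch into T (r and s)  //  T (not r and p).
      branch 1.1 (add T (r and s)):
        T (r and s): α-rule — add T r, T s.
        × closes — contains both s and not s.
      branch 1.2 (add T (not r and p)):
        T (not r and p): α-rule — add T not r, T p.
        × closes — contains both p and not p.
  branch 2 (add F ((r and s) or (not r and p)), T s):
    F ((r and s) or (not r and p)): α-rule — add F (r and s), F (not r and p).
    F (r and s): β-rule — branch into F r  //  F s.
      branch 2.1 (add F r):
        F (not r and p): β-rule — branch into F not r  //  F p.
          branch 2.1.1 (add F not r):
            × closes — contains both r and not r.
          branch 2.1.2 (add F p):
            ○ open, literals {p=false, r=false, s=true}.
      branch 2.2 (add F s):
        × closes — contains both s and not s.
4 branches closed, 1 open.
An open branch gives a countermodel: p=false, r=false, s=true (unmentioned atoms arbitrary); under it the original formula is false.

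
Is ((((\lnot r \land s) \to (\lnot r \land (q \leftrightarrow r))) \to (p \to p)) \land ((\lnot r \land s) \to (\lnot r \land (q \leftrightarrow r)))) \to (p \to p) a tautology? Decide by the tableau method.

Valid

Assume the negation and expand:
Initial set: {F (((((\lnot r \land s) \to (\lnot r \land (q \leftrightarrow r))) \to (p \to p)) \land ((\lnot r \land s) \to (\lnot r \land (q \leftrightarrow r)))) \to (p \to p))}.
F (((((\lnot r \land s) \to (\lnot r \land (q \leftrightarrow r))) \to (p \to p)) \land ((\lnot r \land s) \to (\lnot r \land (q \leftrightarrow r)))) \to (p \to p)): α-rule — add T ((((\lnot r \land s) \to (\lnot r \land (q \leftrightarrow r))) \to (p \to p)) \land ((\lnot r \land s) \to (\lnot r \land (q \leftrightarrow r)))), F (p \to p).
T ((((\lnot r \land s) \to (\lnot r \land (q \leftrightarrow r))) \to (p \to p)) \land ((\lnot r \land s) \to (\lnot r \land (q \leftrightarrow r)))): α-rule — add T (((\lnot r \land s) \to (\lnot r \land (q \leftrightarrow r))) \to (p \to p)), T ((\lnot r \land s) \to (\lnot r \land (q \leftrightarrow r))).
F (p \to p): α-rule — add T p, F p.
× closes — contains both p and \lnot p.
All 1 branch closes.
Every branch closed, so the negation is unsatisfiable and the formula is valid.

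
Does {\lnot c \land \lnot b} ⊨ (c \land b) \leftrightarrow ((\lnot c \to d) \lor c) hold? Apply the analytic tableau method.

Initial set: {T (\lnot c \land \lnot b); F ((c \land b) \leftrightarrow ((\lnot c \to d) \lor c))}.
T (\lnot c \land \lnot b): α-rule — add T \lnot c, T \lnot b.
F ((c \land b) \leftrightarrow ((\lnot c \to d) \lor c)): β-rule — branch into T (c \land b), F ((\lnot c \to d) \lor c)  //  F (c \land b), T ((\lnot c \to d) \lor c).
  branch 1 (add T (c \land b), F ((\lnot c \to d) \lor c)):
    T (c \land b): α-rule — add T c, T b.
    × closes — contains both c and \lnot c.
  branch 2 (add F (c \land b), T ((\lnot c \to d) \lor c)):
    F (c \land b): β-rule — branch into F c  //  F b.
      branch 2.1 (add F c):
        T ((\lnot c \to d) \lor c): β-rule — branch into T (\lnot c \to d)  //  T c.
          branch 2.1.1 (add T (\lnot c \to d)):
            T (\lnot c \to d): β-rule — branch into F \lnot c  //  T d.
              branch 2.1.1.1 (add F \lnot c):
                × closes — contains both c and \lnot c.
              branch 2.1.1.2 (add T d):
                ○ open, literals {b=F, c=F, d=T}.
          branch 2.1.2 (add T c):
            × closes — contains both c and \lnot c.
      branch 2.2 (add F b):
        T ((\lnot c \to d) \lor c): β-rule — branch into T (\lnot c \to d)  //  T c.
          branch 2.2.1 (add T (\lnot c \to d)):
            T (\lnot c \to d): β-rule — branch into F \lnot c  //  T d.
              branch 2.2.1.1 (add F \lnot c):
                × closes — contains both c and \lnot c.
              branch 2.2.1.2 (add T d):
                ○ open, literals {b=F, c=F, d=T}.
          branch 2.2.2 (add T c):
            × closes — contains both c and \lnot c.
5 branches closed, 2 open.
An open branch gives a countermodel: b=F, c=F, d=T (unmentioned atoms arbitrary); the premises hold there but the conclusion fails.

No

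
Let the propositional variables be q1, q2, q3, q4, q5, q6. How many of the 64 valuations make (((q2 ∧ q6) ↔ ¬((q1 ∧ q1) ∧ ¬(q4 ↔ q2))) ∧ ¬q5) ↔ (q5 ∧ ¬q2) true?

36

Initial set: {T ((((q2 ∧ q6) ↔ ¬((q1 ∧ q1) ∧ ¬(q4 ↔ q2))) ∧ ¬q5) ↔ (q5 ∧ ¬q2))}.
T ((((q2 ∧ q6) ↔ ¬((q1 ∧ q1) ∧ ¬(q4 ↔ q2))) ∧ ¬q5) ↔ (q5 ∧ ¬q2)): β-rule — branch into T (((q2 ∧ q6) ↔ ¬((q1 ∧ q1) ∧ ¬(q4 ↔ q2))) ∧ ¬q5), T (q5 ∧ ¬q2)  //  F (((q2 ∧ q6) ↔ ¬((q1 ∧ q1) ∧ ¬(q4 ↔ q2))) ∧ ¬q5), F (q5 ∧ ¬q2).
  branch 1 (add T (((q2 ∧ q6) ↔ ¬((q1 ∧ q1) ∧ ¬(q4 ↔ q2))) ∧ ¬q5), T (q5 ∧ ¬q2)):
    T (((q2 ∧ q6) ↔ ¬((q1 ∧ q1) ∧ ¬(q4 ↔ q2))) ∧ ¬q5): α-rule — add T ((q2 ∧ q6) ↔ ¬((q1 ∧ q1) ∧ ¬(q4 ↔ q2))), T ¬q5.
    T (q5 ∧ ¬q2): α-rule — add T q5, T ¬q2.
    × closes — contains both q5 and ¬q5.
  branch 2 (add F (((q2 ∧ q6) ↔ ¬((q1 ∧ q1) ∧ ¬(q4 ↔ q2))) ∧ ¬q5), F (q5 ∧ ¬q2)):
    F (((q2 ∧ q6) ↔ ¬((q1 ∧ q1) ∧ ¬(q4 ↔ q2))) ∧ ¬q5): β-rule — branch into F ((q2 ∧ q6) ↔ ¬((q1 ∧ q1) ∧ ¬(q4 ↔ q2)))  //  F ¬q5.
      branch 2.1 (add F ((q2 ∧ q6) ↔ ¬((q1 ∧ q1) ∧ ¬(q4 ↔ q2)))):
        F (q5 ∧ ¬q2): β-rule — branch into F q5  //  F ¬q2.
          branch 2.1.1 (add F q5):
            F ((q2 ∧ q6) ↔ ¬((q1 ∧ q1) ∧ ¬(q4 ↔ q2))): β-rule — branch into T (q2 ∧ q6), F ¬((q1 ∧ q1) ∧ ¬(q4 ↔ q2))  //  F (q2 ∧ q6), T ¬((q1 ∧ q1) ∧ ¬(q4 ↔ q2)).
              branch 2.1.1.1 (add T (q2 ∧ q6), F ¬((q1 ∧ q1) ∧ ¬(q4 ↔ q2))):
                T (q2 ∧ q6): α-rule — add T q2, T q6.
                F ¬((q1 ∧ q1) ∧ ¬(q4 ↔ q2)): α-rule — add T (q1 ∧ q1), T ¬(q4 ↔ q2).
                T (q1 ∧ q1): α-rule — add T q1, T q1.
                T ¬(q4 ↔ q2): β-rule — branch into T q4, F q2  //  F q4, T q2.
                  branch 2.1.1.1.1 (add T q4, F q2):
                    × closes — contains both q2 and ¬q2.
                  branch 2.1.1.1.2 (add F q4, T q2):
                    ○ open, literals {q1=T, q2=T, q4=F, q5=F, q6=T}.
              branch 2.1.1.2 (add F (q2 ∧ q6), T ¬((q1 ∧ q1) ∧ ¬(q4 ↔ q2))):
                F (q2 ∧ q6): β-rule — branch into F q2  //  F q6.
                  branch 2.1.1.2.1 (add F q2):
                    T ¬((q1 ∧ q1) ∧ ¬(q4 ↔ q2)): β-rule — branch into F (q1 ∧ q1)  //  F ¬(q4 ↔ q2).
                      branch 2.1.1.2.1.1 (add F (q1 ∧ q1)):
                        F (q1 ∧ q1): β-rule — branch into F q1  //  F q1.
                          branch 2.1.1.2.1.1.1 (add F q1):
                            ○ open, literals {q1=F, q2=F, q5=F}.
                          branch 2.1.1.2.1.1.2 (add F q1):
                            ○ open, literals {q1=F, q2=F, q5=F}.
                      branch 2.1.1.2.1.2 (add F ¬(q4 ↔ q2)):
                        F ¬(q4 ↔ q2): β-rule — branch into T q4, T q2  //  F q4, F q2.
                          branch 2.1.1.2.1.2.1 (add T q4, T q2):
                            × closes — contains both q2 and ¬q2.
                          branch 2.1.1.2.1.2.2 (add F q4, F q2):
                            ○ open, literals {q2=F, q4=F, q5=F}.
                  branch 2.1.1.2.2 (add F q6):
                    T ¬((q1 ∧ q1) ∧ ¬(q4 ↔ q2)): β-rule — branch into F (q1 ∧ q1)  //  F ¬(q4 ↔ q2).
                      branch 2.1.1.2.2.1 (add F (q1 ∧ q1)):
                        F (q1 ∧ q1): β-rule — branch into F q1  //  F q1.
                          branch 2.1.1.2.2.1.1 (add F q1):
                            ○ open, literals {q1=F, q5=F, q6=F}.
                          branch 2.1.1.2.2.1.2 (add F q1):
                            ○ open, literals {q1=F, q5=F, q6=F}.
                      branch 2.1.1.2.2.2 (add F ¬(q4 ↔ q2)):
                        F ¬(q4 ↔ q2): β-rule — branch into T q4, T q2  //  F q4, F q2.
                          branch 2.1.1.2.2.2.1 (add T q4, T q2):
                            ○ open, literals {q2=T, q4=T, q5=F, q6=F}.
                          branch 2.1.1.2.2.2.2 (add F q4, F q2):
                            ○ open, literals {q2=F, q4=F, q5=F, q6=F}.
          branch 2.1.2 (add F ¬q2):
            F ((q2 ∧ q6) ↔ ¬((q1 ∧ q1) ∧ ¬(q4 ↔ q2))): β-rule — branch into T (q2 ∧ q6), F ¬((q1 ∧ q1) ∧ ¬(q4 ↔ q2))  //  F (q2 ∧ q6), T ¬((q1 ∧ q1) ∧ ¬(q4 ↔ q2)).
              branch 2.1.2.1 (add T (q2 ∧ q6), F ¬((q1 ∧ q1) ∧ ¬(q4 ↔ q2))):
                T (q2 ∧ q6): α-rule — add T q2, T q6.
                F ¬((q1 ∧ q1) ∧ ¬(q4 ↔ q2)): α-rule — add T (q1 ∧ q1), T ¬(q4 ↔ q2).
                T (q1 ∧ q1): α-rule — add T q1, T q1.
                T ¬(q4 ↔ q2): β-rule — branch into T q4, F q2  //  F q4, T q2.
                  branch 2.1.2.1.1 (add T q4, F q2):
                    × closes — contains both q2 and ¬q2.
                  branch 2.1.2.1.2 (add F q4, T q2):
                    ○ open, literals {q1=T, q2=T, q4=F, q6=T}.
              branch 2.1.2.2 (add F (q2 ∧ q6), T ¬((q1 ∧ q1) ∧ ¬(q4 ↔ q2))):
                F (q2 ∧ q6): β-rule — branch into F q2  //  F q6.
                  branch 2.1.2.2.1 (add F q2):
                    × closes — contains both q2 and ¬q2.
                  branch 2.1.2.2.2 (add F q6):
                    T ¬((q1 ∧ q1) ∧ ¬(q4 ↔ q2)): β-rule — branch into F (q1 ∧ q1)  //  F ¬(q4 ↔ q2).
                      branch 2.1.2.2.2.1 (add F (q1 ∧ q1)):
                        F (q1 ∧ q1): β-rule — branch into F q1  //  F q1.
                          branch 2.1.2.2.2.1.1 (add F q1):
                            ○ open, literals {q1=F, q2=T, q6=F}.
                          branch 2.1.2.2.2.1.2 (add F q1):
                            ○ open, literals {q1=F, q2=T, q6=F}.
                      branch 2.1.2.2.2.2 (add F ¬(q4 ↔ q2)):
                        F ¬(q4 ↔ q2): β-rule — branch into T q4, T q2  //  F q4, F q2.
                          branch 2.1.2.2.2.2.1 (add T q4, T q2):
                            ○ open, literals {q2=T, q4=T, q6=F}.
                          branch 2.1.2.2.2.2.2 (add F q4, F q2):
                            × closes — contains both q2 and ¬q2.
      branch 2.2 (add F ¬q5):
        F (q5 ∧ ¬q2): β-rule — branch into F q5  //  F ¬q2.
          branch 2.2.1 (add F q5):
            × closes — contains both q5 and ¬q5.
          branch 2.2.2 (add F ¬q2):
            ○ open, literals {q2=T, q5=T}.
7 branches closed, 13 open.
Each open branch fixes some atoms; the unmentioned ones are free. Counting distinct full assignments: branch {q1=T, q2=T, q4=F, q5=F, q6=T} (q3) contributes 2 new; branch {q1=F, q2=F, q5=F} (q3, q4, q6) contributes 8 new; branch {q1=F, q2=F, q5=F} (q3, q4, q6) contributes 0 new; branch {q2=F, q4=F, q5=F} (q1, q3, q6) contributes 4 new; branch {q1=F, q5=F, q6=F} (q2, q3, q4) contributes 4 new; branch {q1=F, q5=F, q6=F} (q2, q3, q4) contributes 0 new; branch {q2=T, q4=T, q5=F, q6=F} (q1, q3) contributes 2 new; branch {q2=F, q4=F, q5=F, q6=F} (q1, q3) contributes 0 new; branch {q1=T, q2=T, q4=F, q6=T} (q3, q5) contributes 2 new; branch {q1=F, q2=T, q6=F} (q3, q4, q5) contributes 4 new; branch {q1=F, q2=T, q6=F} (q3, q4, q5) contributes 0 new; branch {q2=T, q4=T, q6=F} (q1, q3, q5) contributes 2 new; branch {q2=T, q5=T} (q1, q3, q4, q6) contributes 8 new. Total: 36.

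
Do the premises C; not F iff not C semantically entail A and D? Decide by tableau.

Initial set: {C; (not F iff not C); not (A and D)}.
(not F iff not C): β-rule — branch into not F, not C  //  not not F, not not C.
  branch 1 (add not F, not C):
    × closes — contains both C and not C.
  branch 2 (add not not F, not not C):
    not (A and D): β-rule — branch into not A  //  not D.
      branch 2.1 (add not A):
        ○ open, literals {A=false, C=true, F=true}.
      branch 2.2 (add not D):
        ○ open, literals {C=true, D=false, F=true}.
1 branch closed, 2 open.
An open branch gives a countermodel: A=false, C=true, F=true (unmentioned atoms arbitrary); the premises hold there but the conclusion fails.

No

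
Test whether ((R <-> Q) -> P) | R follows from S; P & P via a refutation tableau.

Initial set: {S; (P & P); ~(((R <-> Q) -> P) | R)}.
(P & P): α-rule — add P, P.
~(((R <-> Q) -> P) | R): α-rule — add ~((R <-> Q) -> P), ~R.
~((R <-> Q) -> P): α-rule — add (R <-> Q), ~P.
× closes — contains both P and ~P.
All 1 branch closes.
Every branch closed, so the premises entail the conclusion.

Yes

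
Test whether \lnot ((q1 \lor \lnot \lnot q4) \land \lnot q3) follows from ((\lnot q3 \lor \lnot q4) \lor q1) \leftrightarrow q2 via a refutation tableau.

No

Initial set: {T (((\lnot q3 \lor \lnot q4) \lor q1) \leftrightarrow q2); F \lnot ((q1 \lor \lnot \lnot q4) \land \lnot q3)}.
F \lnot ((q1 \lor \lnot \lnot q4) \land \lnot q3): α-rule — add T (q1 \lor \lnot \lnot q4), T \lnot q3.
T (((\lnot q3 \lor \lnot q4) \lor q1) \leftrightarrow q2): β-rule — branch into T ((\lnot q3 \lor \lnot q4) \lor q1), T q2  //  F ((\lnot q3 \lor \lnot q4) \lor q1), F q2.
  branch 1 (add T ((\lnot q3 \lor \lnot q4) \lor q1), T q2):
    T (q1 \lor \lnot \lnot q4): β-rule — branch into T q1  //  T \lnot \lnot q4.
      branch 1.1 (add T q1):
        T ((\lnot q3 \lor \lnot q4) \lor q1): β-rule — branch into T (\lnot q3 \lor \lnot q4)  //  T q1.
          branch 1.1.1 (add T (\lnot q3 \lor \lnot q4)):
            T (\lnot q3 \lor \lnot q4): β-rule — branch into T \lnot q3  //  T \lnot q4.
              branch 1.1.1.1 (add T \lnot q3):
                ○ open, literals {q1=1, q2=1, q3=0}.
              branch 1.1.1.2 (add T \lnot q4):
                ○ open, literals {q1=1, q2=1, q3=0, q4=0}.
          branch 1.1.2 (add T q1):
            ○ open, literals {q1=1, q2=1, q3=0}.
      branch 1.2 (add T \lnot \lnot q4):
        T \lnot \lnot q4: drop double negation, giving T q4.
        T ((\lnot q3 \lor \lnot q4) \lor q1): β-rule — branch into T (\lnot q3 \lor \lnot q4)  //  T q1.
          branch 1.2.1 (add T (\lnot q3 \lor \lnot q4)):
            T (\lnot q3 \lor \lnot q4): β-rule — branch into T \lnot q3  //  T \lnot q4.
              branch 1.2.1.1 (add T \lnot q3):
                ○ open, literals {q2=1, q3=0, q4=1}.
              branch 1.2.1.2 (add T \lnot q4):
                × closes — contains both q4 and \lnot q4.
          branch 1.2.2 (add T q1):
            ○ open, literals {q1=1, q2=1, q3=0, q4=1}.
  branch 2 (add F ((\lnot q3 \lor \lnot q4) \lor q1), F q2):
    F ((\lnot q3 \lor \lnot q4) \lor q1): α-rule — add F (\lnot q3 \lor \lnot q4), F q1.
    F (\lnot q3 \lor \lnot q4): α-rule — add F \lnot q3, F \lnot q4.
    × closes — contains both q3 and \lnot q3.
2 branches closed, 5 open.
An open branch gives a countermodel: q1=1, q2=1, q3=0 (unmentioned atoms arbitrary); the premises hold there but the conclusion fails.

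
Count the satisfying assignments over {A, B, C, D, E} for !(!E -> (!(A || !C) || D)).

6

Initial set: {T !(!E -> (!(A || !C) || D))}.
T !(!E -> (!(A || !C) || D)): α-rule — add T !E, F (!(A || !C) || D).
F (!(A || !C) || D): α-rule — add F !(A || !C), F D.
F !(A || !C): β-rule — branch into T A  //  T !C.
  branch 1 (add T A):
    ○ open, literals {A=1, D=0, E=0}.
  branch 2 (add T !C):
    ○ open, literals {C=0, D=0, E=0}.
0 branches closed, 2 open.
Each open branch fixes some atoms; the unmentioned ones are free. Counting distinct full assignments: branch {A=1, D=0, E=0} (B, C) contributes 4 new; branch {C=0, D=0, E=0} (A, B) contributes 2 new. Total: 6.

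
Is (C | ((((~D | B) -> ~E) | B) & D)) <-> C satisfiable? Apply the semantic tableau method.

Satisfiable

Initial set: {((C | ((((~D | B) -> ~E) | B) & D)) <-> C)}.
((C | ((((~D | B) -> ~E) | B) & D)) <-> C): β-rule — branch into (C | ((((~D | B) -> ~E) | B) & D)), C  //  ~(C | ((((~D | B) -> ~E) | B) & D)), ~C.
  branch 1 (add (C | ((((~D | B) -> ~E) | B) & D)), C):
    (C | ((((~D | B) -> ~E) | B) & D)): β-rule — branch into C  //  ((((~D | B) -> ~E) | B) & D).
      branch 1.1 (add C):
        ○ open, literals {C=T}.
      branch 1.2 (add ((((~D | B) -> ~E) | B) & D)):
        ((((~D | B) -> ~E) | B) & D): α-rule — add (((~D | B) -> ~E) | B), D.
        (((~D | B) -> ~E) | B): β-rule — branch into ((~D | B) -> ~E)  //  B.
          branch 1.2.1 (add ((~D | B) -> ~E)):
            ((~D | B) -> ~E): β-rule — branch into ~(~D | B)  //  ~E.
              branch 1.2.1.1 (add ~(~D | B)):
                ~(~D | B): α-rule — add ~~D, ~B.
                ○ open, literals {B=F, C=T, D=T}.
              branch 1.2.1.2 (add ~E):
                ○ open, literals {C=T, D=T, E=F}.
          branch 1.2.2 (add B):
            ○ open, literals {B=T, C=T, D=T}.
  branch 2 (add ~(C | ((((~D | B) -> ~E) | B) & D)), ~C):
    ~(C | ((((~D | B) -> ~E) | B) & D)): α-rule — add ~C, ~((((~D | B) -> ~E) | B) & D).
    ~((((~D | B) -> ~E) | B) & D): β-rule — branch into ~(((~D | B) -> ~E) | B)  //  ~D.
      branch 2.1 (add ~(((~D | B) -> ~E) | B)):
        ~(((~D | B) -> ~E) | B): α-rule — add ~((~D | B) -> ~E), ~B.
        ~((~D | B) -> ~E): α-rule — add (~D | B), ~~E.
        (~D | B): β-rule — branch into ~D  //  B.
          branch 2.1.1 (add ~D):
            ○ open, literals {B=F, C=F, D=F, E=T}.
          branch 2.1.2 (add B):
            × closes — contains both B and ~B.
      branch 2.2 (add ~D):
        ○ open, literals {C=F, D=F}.
1 branch closed, 6 open.
An open branch gives a satisfying assignment: C=T.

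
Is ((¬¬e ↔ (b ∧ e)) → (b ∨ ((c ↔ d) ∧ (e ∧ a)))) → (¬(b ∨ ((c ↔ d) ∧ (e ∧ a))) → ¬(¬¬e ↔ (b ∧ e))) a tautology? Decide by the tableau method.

Assume the negation and expand:
Initial set: {F (((¬¬e ↔ (b ∧ e)) → (b ∨ ((c ↔ d) ∧ (e ∧ a)))) → (¬(b ∨ ((c ↔ d) ∧ (e ∧ a))) → ¬(¬¬e ↔ (b ∧ e))))}.
F (((¬¬e ↔ (b ∧ e)) → (b ∨ ((c ↔ d) ∧ (e ∧ a)))) → (¬(b ∨ ((c ↔ d) ∧ (e ∧ a))) → ¬(¬¬e ↔ (b ∧ e)))): α-rule — add T ((¬¬e ↔ (b ∧ e)) → (b ∨ ((c ↔ d) ∧ (e ∧ a)))), F (¬(b ∨ ((c ↔ d) ∧ (e ∧ a))) → ¬(¬¬e ↔ (b ∧ e))).
F (¬(b ∨ ((c ↔ d) ∧ (e ∧ a))) → ¬(¬¬e ↔ (b ∧ e))): α-rule — add T ¬(b ∨ ((c ↔ d) ∧ (e ∧ a))), F ¬(¬¬e ↔ (b ∧ e)).
T ¬(b ∨ ((c ↔ d) ∧ (e ∧ a))): α-rule — add F b, F ((c ↔ d) ∧ (e ∧ a)).
T ((¬¬e ↔ (b ∧ e)) → (b ∨ ((c ↔ d) ∧ (e ∧ a)))): β-rule — branch into F (¬¬e ↔ (b ∧ e))  //  T (b ∨ ((c ↔ d) ∧ (e ∧ a))).
  branch 1 (add F (¬¬e ↔ (b ∧ e))):
    F ¬(¬¬e ↔ (b ∧ e)): β-rule — branch into T ¬¬e, T (b ∧ e)  //  F ¬¬e, F (b ∧ e).
      branch 1.1 (add T ¬¬e, T (b ∧ e)):
        T ¬¬e: drop double negation, giving T e.
        T (b ∧ e): α-rule — add T b, T e.
        × closes — contains both b and ¬b.
      branch 1.2 (add F ¬¬e, F (b ∧ e)):
        F ¬¬e: drop double negation, giving F e.
        F ((c ↔ d) ∧ (e ∧ a)): β-rule — branch into F (c ↔ d)  //  F (e ∧ a).
          branch 1.2.1 (add F (c ↔ d)):
            F (¬¬e ↔ (b ∧ e)): β-rule — branch into T ¬¬e, F (b ∧ e)  //  F ¬¬e, T (b ∧ e).
              branch 1.2.1.1 (add T ¬¬e, F (b ∧ e)):
                T ¬¬e: drop double negation, giving T e.
                × closes — contains both e and ¬e.
              branch 1.2.1.2 (add F ¬¬e, T (b ∧ e)):
                F ¬¬e: drop double negation, giving F e.
                T (b ∧ e): α-rule — add T b, T e.
                × closes — contains both b and ¬b.
          branch 1.2.2 (add F (e ∧ a)):
            F (¬¬e ↔ (b ∧ e)): β-rule — branch into T ¬¬e, F (b ∧ e)  //  F ¬¬e, T (b ∧ e).
              branch 1.2.2.1 (add T ¬¬e, F (b ∧ e)):
                T ¬¬e: drop double negation, giving T e.
                × closes — contains both e and ¬e.
              branch 1.2.2.2 (add F ¬¬e, T (b ∧ e)):
                F ¬¬e: drop double negation, giving F e.
                T (b ∧ e): α-rule — add T b, T e.
                × closes — contains both b and ¬b.
  branch 2 (add T (b ∨ ((c ↔ d) ∧ (e ∧ a)))):
    F ¬(¬¬e ↔ (b ∧ e)): β-rule — branch into T ¬¬e, T (b ∧ e)  //  F ¬¬e, F (b ∧ e).
      branch 2.1 (add T ¬¬e, T (b ∧ e)):
        T ¬¬e: drop double negation, giving T e.
        T (b ∧ e): α-rule — add T b, T e.
        × closes — contains both b and ¬b.
      branch 2.2 (add F ¬¬e, F (b ∧ e)):
        F ¬¬e: drop double negation, giving F e.
        F ((c ↔ d) ∧ (e ∧ a)): β-rule — branch into F (c ↔ d)  //  F (e ∧ a).
          branch 2.2.1 (add F (c ↔ d)):
            T (b ∨ ((c ↔ d) ∧ (e ∧ a))): β-rule — branch into T b  //  T ((c ↔ d) ∧ (e ∧ a)).
              branch 2.2.1.1 (add T b):
                × closes — contains both b and ¬b.
              branch 2.2.1.2 (add T ((c ↔ d) ∧ (e ∧ a))):
                T ((c ↔ d) ∧ (e ∧ a)): α-rule — add T (c ↔ d), T (e ∧ a).
                T (e ∧ a): α-rule — add T e, T a.
                × closes — contains both e and ¬e.
          branch 2.2.2 (add F (e ∧ a)):
            T (b ∨ ((c ↔ d) ∧ (e ∧ a))): β-rule — branch into T b  //  T ((c ↔ d) ∧ (e ∧ a)).
              branch 2.2.2.1 (add T b):
                × closes — contains both b and ¬b.
              branch 2.2.2.2 (add T ((c ↔ d) ∧ (e ∧ a))):
                T ((c ↔ d) ∧ (e ∧ a)): α-rule — add T (c ↔ d), T (e ∧ a).
                T (e ∧ a): α-rule — add T e, T a.
                × closes — contains both e and ¬e.
All 10 branches close.
Every branch closed, so the negation is unsatisfiable and the formula is valid.

Valid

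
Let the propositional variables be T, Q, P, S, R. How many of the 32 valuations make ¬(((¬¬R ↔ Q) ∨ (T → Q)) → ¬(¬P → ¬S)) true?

Initial set: {¬(((¬¬R ↔ Q) ∨ (T → Q)) → ¬(¬P → ¬S))}.
¬(((¬¬R ↔ Q) ∨ (T → Q)) → ¬(¬P → ¬S)): α-rule — add ((¬¬R ↔ Q) ∨ (T → Q)), ¬¬(¬P → ¬S).
((¬¬R ↔ Q) ∨ (T → Q)): β-rule — branch into (¬¬R ↔ Q)  //  (T → Q).
  branch 1 (add (¬¬R ↔ Q)):
    ¬¬(¬P → ¬S): β-rule — branch into ¬¬P  //  ¬S.
      branch 1.1 (add ¬¬P):
        (¬¬R ↔ Q): β-rule — branch into ¬¬R, Q  //  ¬¬¬R, ¬Q.
          branch 1.1.1 (add ¬¬R, Q):
            ¬¬R: drop double negation, giving R.
            ○ open, literals {P=T, Q=T, R=T}.
          branch 1.1.2 (add ¬¬¬R, ¬Q):
            ¬¬¬R: drop double negation, giving ¬R.
            ○ open, literals {P=T, Q=F, R=F}.
      branch 1.2 (add ¬S):
        (¬¬R ↔ Q): β-rule — branch into ¬¬R, Q  //  ¬¬¬R, ¬Q.
          branch 1.2.1 (add ¬¬R, Q):
            ¬¬R: drop double negation, giving R.
            ○ open, literals {Q=T, R=T, S=F}.
          branch 1.2.2 (add ¬¬¬R, ¬Q):
            ¬¬¬R: drop double negation, giving ¬R.
            ○ open, literals {Q=F, R=F, S=F}.
  branch 2 (add (T → Q)):
    ¬¬(¬P → ¬S): β-rule — branch into ¬¬P  //  ¬S.
      branch 2.1 (add ¬¬P):
        (T → Q): β-rule — branch into ¬T  //  Q.
          branch 2.1.1 (add ¬T):
            ○ open, literals {P=T, T=F}.
          branch 2.1.2 (add Q):
            ○ open, literals {P=T, Q=T}.
      branch 2.2 (add ¬S):
        (T → Q): β-rule — branch into ¬T  //  Q.
          branch 2.2.1 (add ¬T):
            ○ open, literals {S=F, T=F}.
          branch 2.2.2 (add Q):
            ○ open, literals {Q=T, S=F}.
0 branches closed, 8 open.
Each open branch fixes some atoms; the unmentioned ones are free. Counting distinct full assignments: branch {P=T, Q=T, R=T} (T, S) contributes 4 new; branch {P=T, Q=F, R=F} (T, S) contributes 4 new; branch {Q=T, R=T, S=F} (T, P) contributes 2 new; branch {Q=F, R=F, S=F} (T, P) contributes 2 new; branch {P=T, T=F} (Q, S, R) contributes 4 new; branch {P=T, Q=T} (T, S, R) contributes 2 new; branch {S=F, T=F} (Q, P, R) contributes 2 new; branch {Q=T, S=F} (T, P, R) contributes 1 new. Total: 21.

21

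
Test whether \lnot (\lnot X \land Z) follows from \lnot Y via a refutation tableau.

No

Initial set: {T \lnot Y; F \lnot (\lnot X \land Z)}.
F \lnot (\lnot X \land Z): α-rule — add T \lnot X, T Z.
○ open, literals {X=false, Y=false, Z=true}.
0 branches closed, 1 open.
An open branch gives a countermodel: X=false, Y=false, Z=true (unmentioned atoms arbitrary); the premises hold there but the conclusion fails.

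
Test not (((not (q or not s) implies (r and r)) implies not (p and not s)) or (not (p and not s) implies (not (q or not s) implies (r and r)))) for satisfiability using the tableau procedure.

Unsatisfiable

Initial set: {not (((not (q or not s) implies (r and r)) implies not (p and not s)) or (not (p and not s) implies (not (q or not s) implies (r and r))))}.
not (((not (q or not s) implies (r and r)) implies not (p and not s)) or (not (p and not s) implies (not (q or not s) implies (r and r)))): α-rule — add not ((not (q or not s) implies (r and r)) implies not (p and not s)), not (not (p and not s) implies (not (q or not s) implies (r and r))).
not ((not (q or not s) implies (r and r)) implies not (p and not s)): α-rule — add (not (q or not s) implies (r and r)), not not (p and not s).
not (not (p and not s) implies (not (q or not s) implies (r and r))): α-rule — add not (p and not s), not (not (q or not s) implies (r and r)).
not not (p and not s): α-rule — add p, not s.
not (not (q or not s) implies (r and r)): α-rule — add not (q or not s), not (r and r).
not (q or not s): α-rule — add not q, not not s.
× closes — contains both s and not s.
All 1 branch closes.
Every branch closed; the formula is unsatisfiable.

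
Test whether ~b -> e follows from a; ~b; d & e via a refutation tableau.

Initial set: {a; ~b; (d & e); ~(~b -> e)}.
(d & e): α-rule — add d, e.
~(~b -> e): α-rule — add ~b, ~e.
× closes — contains both e and ~e.
All 1 branch closes.
Every branch closed, so the premises entail the conclusion.

Yes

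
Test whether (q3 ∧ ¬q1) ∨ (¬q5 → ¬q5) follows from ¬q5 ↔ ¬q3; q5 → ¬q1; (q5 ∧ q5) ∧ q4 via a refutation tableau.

Initial set: {(¬q5 ↔ ¬q3); (q5 → ¬q1); ((q5 ∧ q5) ∧ q4); ¬((q3 ∧ ¬q1) ∨ (¬q5 → ¬q5))}.
((q5 ∧ q5) ∧ q4): α-rule — add (q5 ∧ q5), q4.
¬((q3 ∧ ¬q1) ∨ (¬q5 → ¬q5)): α-rule — add ¬(q3 ∧ ¬q1), ¬(¬q5 → ¬q5).
(q5 ∧ q5): α-rule — add q5, q5.
¬(¬q5 → ¬q5): α-rule — add ¬q5, ¬¬q5.
× closes — contains both q5 and ¬q5.
All 1 branch closes.
Every branch closed, so the premises entail the conclusion.

Yes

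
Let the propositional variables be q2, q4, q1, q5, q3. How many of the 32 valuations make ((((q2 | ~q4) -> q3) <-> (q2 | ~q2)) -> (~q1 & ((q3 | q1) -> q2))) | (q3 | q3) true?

Initial set: {T (((((q2 | ~q4) -> q3) <-> (q2 | ~q2)) -> (~q1 & ((q3 | q1) -> q2))) | (q3 | q3))}.
T (((((q2 | ~q4) -> q3) <-> (q2 | ~q2)) -> (~q1 & ((q3 | q1) -> q2))) | (q3 | q3)): β-rule — branch into T ((((q2 | ~q4) -> q3) <-> (q2 | ~q2)) -> (~q1 & ((q3 | q1) -> q2)))  //  T (q3 | q3).
  branch 1 (add T ((((q2 | ~q4) -> q3) <-> (q2 | ~q2)) -> (~q1 & ((q3 | q1) -> q2)))):
    T ((((q2 | ~q4) -> q3) <-> (q2 | ~q2)) -> (~q1 & ((q3 | q1) -> q2))): β-rule — branch into F (((q2 | ~q4) -> q3) <-> (q2 | ~q2))  //  T (~q1 & ((q3 | q1) -> q2)).
      branch 1.1 (add F (((q2 | ~q4) -> q3) <-> (q2 | ~q2))):
        F (((q2 | ~q4) -> q3) <-> (q2 | ~q2)): β-rule — branch into T ((q2 | ~q4) -> q3), F (q2 | ~q2)  //  F ((q2 | ~q4) -> q3), T (q2 | ~q2).
          branch 1.1.1 (add T ((q2 | ~q4) -> q3), F (q2 | ~q2)):
            F (q2 | ~q2): α-rule — add F q2, F ~q2.
            × closes — contains both q2 and ~q2.
          branch 1.1.2 (add F ((q2 | ~q4) -> q3), T (q2 | ~q2)):
            F ((q2 | ~q4) -> q3): α-rule — add T (q2 | ~q4), F q3.
            T (q2 | ~q2): β-rule — branch into T q2  //  T ~q2.
              branch 1.1.2.1 (add T q2):
                T (q2 | ~q4): β-rule — branch into T q2  //  T ~q4.
                  branch 1.1.2.1.1 (add T q2):
                    ○ open, literals {q2=true, q3=false}.
                  branch 1.1.2.1.2 (add T ~q4):
                    ○ open, literals {q2=true, q3=false, q4=false}.
              branch 1.1.2.2 (add T ~q2):
                T (q2 | ~q4): β-rule — branch into T q2  //  T ~q4.
                  branch 1.1.2.2.1 (add T q2):
                    × closes — contains both q2 and ~q2.
                  branch 1.1.2.2.2 (add T ~q4):
                    ○ open, literals {q2=false, q3=false, q4=false}.
      branch 1.2 (add T (~q1 & ((q3 | q1) -> q2))):
        T (~q1 & ((q3 | q1) -> q2)): α-rule — add T ~q1, T ((q3 | q1) -> q2).
        T ((q3 | q1) -> q2): β-rule — branch into F (q3 | q1)  //  T q2.
          branch 1.2.1 (add F (q3 | q1)):
            F (q3 | q1): α-rule — add F q3, F q1.
            ○ open, literals {q1=false, q3=false}.
          branch 1.2.2 (add T q2):
            ○ open, literals {q1=false, q2=true}.
  branch 2 (add T (q3 | q3)):
    T (q3 | q3): β-rule — branch into T q3  //  T q3.
      branch 2.1 (add T q3):
        ○ open, literals {q3=true}.
      branch 2.2 (add T q3):
        ○ open, literals {q3=true}.
2 branches closed, 7 open.
Each open branch fixes some atoms; the unmentioned ones are free. Counting distinct full assignments: branch {q2=true, q3=false} (q4, q1, q5) contributes 8 new; branch {q2=true, q3=false, q4=false} (q1, q5) contributes 0 new; branch {q2=false, q3=false, q4=false} (q1, q5) contributes 4 new; branch {q1=false, q3=false} (q2, q4, q5) contributes 2 new; branch {q1=false, q2=true} (q4, q5, q3) contributes 4 new; branch {q3=true} (q2, q4, q1, q5) contributes 12 new; branch {q3=true} (q2, q4, q1, q5) contributes 0 new. Total: 30.

30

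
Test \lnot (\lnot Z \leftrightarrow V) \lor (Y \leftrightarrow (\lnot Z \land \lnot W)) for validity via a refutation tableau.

Assume the negation and expand:
Initial set: {F (\lnot (\lnot Z \leftrightarrow V) \lor (Y \leftrightarrow (\lnot Z \land \lnot W)))}.
F (\lnot (\lnot Z \leftrightarrow V) \lor (Y \leftrightarrow (\lnot Z \land \lnot W))): α-rule — add F \lnot (\lnot Z \leftrightarrow V), F (Y \leftrightarrow (\lnot Z \land \lnot W)).
F \lnot (\lnot Z \leftrightarrow V): β-rule — branch into T \lnot Z, T V  //  F \lnot Z, F V.
  branch 1 (add T \lnot Z, T V):
    F (Y \leftrightarrow (\lnot Z \land \lnot W)): β-rule — branch into T Y, F (\lnot Z \land \lnot W)  //  F Y, T (\lnot Z \land \lnot W).
      branch 1.1 (add T Y, F (\lnot Z \land \lnot W)):
        F (\lnot Z \land \lnot W): β-rule — branch into F \lnot Z  //  F \lnot W.
          branch 1.1.1 (add F \lnot Z):
            × closes — contains both Z and \lnot Z.
          branch 1.1.2 (add F \lnot W):
            ○ open, literals {V=1, W=1, Y=1, Z=0}.
      branch 1.2 (add F Y, T (\lnot Z \land \lnot W)):
        T (\lnot Z \land \lnot W): α-rule — add T \lnot Z, T \lnot W.
        ○ open, literals {V=1, W=0, Y=0, Z=0}.
  branch 2 (add F \lnot Z, F V):
    F (Y \leftrightarrow (\lnot Z \land \lnot W)): β-rule — branch into T Y, F (\lnot Z \land \lnot W)  //  F Y, T (\lnot Z \land \lnot W).
      branch 2.1 (add T Y, F (\lnot Z \land \lnot W)):
        F (\lnot Z \land \lnot W): β-rule — branch into F \lnot Z  //  F \lnot W.
          branch 2.1.1 (add F \lnot Z):
            ○ open, literals {V=0, Y=1, Z=1}.
          branch 2.1.2 (add F \lnot W):
            ○ open, literals {V=0, W=1, Y=1, Z=1}.
      branch 2.2 (add F Y, T (\lnot Z \land \lnot W)):
        T (\lnot Z \land \lnot W): α-rule — add T \lnot Z, T \lnot W.
        × closes — contains both Z and \lnot Z.
2 branches closed, 4 open.
An open branch gives a countermodel: V=1, W=1, Y=1, Z=0 (unmentioned atoms arbitrary); under it the original formula is false.

Not valid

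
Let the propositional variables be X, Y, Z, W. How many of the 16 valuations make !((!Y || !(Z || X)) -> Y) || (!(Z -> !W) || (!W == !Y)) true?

12

Initial set: {(!((!Y || !(Z || X)) -> Y) || (!(Z -> !W) || (!W == !Y)))}.
(!((!Y || !(Z || X)) -> Y) || (!(Z -> !W) || (!W == !Y))): β-rule — branch into !((!Y || !(Z || X)) -> Y)  //  (!(Z -> !W) || (!W == !Y)).
  branch 1 (add !((!Y || !(Z || X)) -> Y)):
    !((!Y || !(Z || X)) -> Y): α-rule — add (!Y || !(Z || X)), !Y.
    (!Y || !(Z || X)): β-rule — branch into !Y  //  !(Z || X).
      branch 1.1 (add !Y):
        ○ open, literals {Y=0}.
      branch 1.2 (add !(Z || X)):
        !(Z || X): α-rule — add !Z, !X.
        ○ open, literals {X=0, Y=0, Z=0}.
  branch 2 (add (!(Z -> !W) || (!W == !Y))):
    (!(Z -> !W) || (!W == !Y)): β-rule — branch into !(Z -> !W)  //  (!W == !Y).
      branch 2.1 (add !(Z -> !W)):
        !(Z -> !W): α-rule — add Z, !!W.
        ○ open, literals {W=1, Z=1}.
      branch 2.2 (add (!W == !Y)):
        (!W == !Y): β-rule — branch into !W, !Y  //  !!W, !!Y.
          branch 2.2.1 (add !W, !Y):
            ○ open, literals {W=0, Y=0}.
          branch 2.2.2 (add !!W, !!Y):
            ○ open, literals {W=1, Y=1}.
0 branches closed, 5 open.
Each open branch fixes some atoms; the unmentioned ones are free. Counting distinct full assignments: branch {Y=0} (X, Z, W) contributes 8 new; branch {X=0, Y=0, Z=0} (W) contributes 0 new; branch {W=1, Z=1} (X, Y) contributes 2 new; branch {W=0, Y=0} (X, Z) contributes 0 new; branch {W=1, Y=1} (X, Z) contributes 2 new. Total: 12.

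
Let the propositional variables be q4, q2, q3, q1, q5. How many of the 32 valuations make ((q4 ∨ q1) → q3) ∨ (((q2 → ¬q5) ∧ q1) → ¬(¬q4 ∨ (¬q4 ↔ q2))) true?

27

Initial set: {(((q4 ∨ q1) → q3) ∨ (((q2 → ¬q5) ∧ q1) → ¬(¬q4 ∨ (¬q4 ↔ q2))))}.
(((q4 ∨ q1) → q3) ∨ (((q2 → ¬q5) ∧ q1) → ¬(¬q4 ∨ (¬q4 ↔ q2)))): β-rule — branch into ((q4 ∨ q1) → q3)  //  (((q2 → ¬q5) ∧ q1) → ¬(¬q4 ∨ (¬q4 ↔ q2))).
  branch 1 (add ((q4 ∨ q1) → q3)):
    ((q4 ∨ q1) → q3): β-rule — branch into ¬(q4 ∨ q1)  //  q3.
      branch 1.1 (add ¬(q4 ∨ q1)):
        ¬(q4 ∨ q1): α-rule — add ¬q4, ¬q1.
        ○ open, literals {q1=F, q4=F}.
      branch 1.2 (add q3):
        ○ open, literals {q3=T}.
  branch 2 (add (((q2 → ¬q5) ∧ q1) → ¬(¬q4 ∨ (¬q4 ↔ q2)))):
    (((q2 → ¬q5) ∧ q1) → ¬(¬q4 ∨ (¬q4 ↔ q2))): β-rule — branch into ¬((q2 → ¬q5) ∧ q1)  //  ¬(¬q4 ∨ (¬q4 ↔ q2)).
      branch 2.1 (add ¬((q2 → ¬q5) ∧ q1)):
        ¬((q2 → ¬q5) ∧ q1): β-rule — branch into ¬(q2 → ¬q5)  //  ¬q1.
          branch 2.1.1 (add ¬(q2 → ¬q5)):
            ¬(q2 → ¬q5): α-rule — add q2, ¬¬q5.
            ○ open, literals {q2=T, q5=T}.
          branch 2.1.2 (add ¬q1):
            ○ open, literals {q1=F}.
      branch 2.2 (add ¬(¬q4 ∨ (¬q4 ↔ q2))):
        ¬(¬q4 ∨ (¬q4 ↔ q2)): α-rule — add ¬¬q4, ¬(¬q4 ↔ q2).
        ¬(¬q4 ↔ q2): β-rule — branch into ¬q4, ¬q2  //  ¬¬q4, q2.
          branch 2.2.1 (add ¬q4, ¬q2):
            × closes — contains both q4 and ¬q4.
          branch 2.2.2 (add ¬¬q4, q2):
            ○ open, literals {q2=T, q4=T}.
1 branch closed, 5 open.
Each open branch fixes some atoms; the unmentioned ones are free. Counting distinct full assignments: branch {q1=F, q4=F} (q2, q3, q5) contributes 8 new; branch {q3=T} (q4, q2, q1, q5) contributes 12 new; branch {q2=T, q5=T} (q4, q3, q1) contributes 3 new; branch {q1=F} (q4, q2, q3, q5) contributes 3 new; branch {q2=T, q4=T} (q3, q1, q5) contributes 1 new. Total: 27.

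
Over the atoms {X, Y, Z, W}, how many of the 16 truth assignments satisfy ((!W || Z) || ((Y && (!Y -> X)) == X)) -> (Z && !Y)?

6

Initial set: {T (((!W || Z) || ((Y && (!Y -> X)) == X)) -> (Z && !Y))}.
T (((!W || Z) || ((Y && (!Y -> X)) == X)) -> (Z && !Y)): β-rule — branch into F ((!W || Z) || ((Y && (!Y -> X)) == X))  //  T (Z && !Y).
  branch 1 (add F ((!W || Z) || ((Y && (!Y -> X)) == X))):
    F ((!W || Z) || ((Y && (!Y -> X)) == X)): α-rule — add F (!W || Z), F ((Y && (!Y -> X)) == X).
    F (!W || Z): α-rule — add F !W, F Z.
    F ((Y && (!Y -> X)) == X): β-rule — branch into T (Y && (!Y -> X)), F X  //  F (Y && (!Y -> X)), T X.
      branch 1.1 (add T (Y && (!Y -> X)), F X):
        T (Y && (!Y -> X)): α-rule — add T Y, T (!Y -> X).
        T (!Y -> X): β-rule — branch into F !Y  //  T X.
          branch 1.1.1 (add F !Y):
            ○ open, literals {W=1, X=0, Y=1, Z=0}.
          branch 1.1.2 (add T X):
            × closes — contains both X and !X.
      branch 1.2 (add F (Y && (!Y -> X)), T X):
        F (Y && (!Y -> X)): β-rule — branch into F Y  //  F (!Y -> X).
          branch 1.2.1 (add F Y):
            ○ open, literals {W=1, X=1, Y=0, Z=0}.
          branch 1.2.2 (add F (!Y -> X)):
            F (!Y -> X): α-rule — add T !Y, F X.
            × closes — contains both X and !X.
  branch 2 (add T (Z && !Y)):
    T (Z && !Y): α-rule — add T Z, T !Y.
    ○ open, literals {Y=0, Z=1}.
2 branches closed, 3 open.
Each open branch fixes some atoms; the unmentioned ones are free. Counting distinct full assignments: branch {W=1, X=0, Y=1, Z=0} (none free) contributes 1 new; branch {W=1, X=1, Y=0, Z=0} (none free) contributes 1 new; branch {Y=0, Z=1} (X, W) contributes 4 new. Total: 6.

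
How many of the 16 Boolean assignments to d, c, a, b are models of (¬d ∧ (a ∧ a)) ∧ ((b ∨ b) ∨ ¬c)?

3

Initial set: {((¬d ∧ (a ∧ a)) ∧ ((b ∨ b) ∨ ¬c))}.
((¬d ∧ (a ∧ a)) ∧ ((b ∨ b) ∨ ¬c)): α-rule — add (¬d ∧ (a ∧ a)), ((b ∨ b) ∨ ¬c).
(¬d ∧ (a ∧ a)): α-rule — add ¬d, (a ∧ a).
(a ∧ a): α-rule — add a, a.
((b ∨ b) ∨ ¬c): β-rule — branch into (b ∨ b)  //  ¬c.
  branch 1 (add (b ∨ b)):
    (b ∨ b): β-rule — branch into b  //  b.
      branch 1.1 (add b):
        ○ open, literals {a=1, b=1, d=0}.
      branch 1.2 (add b):
        ○ open, literals {a=1, b=1, d=0}.
  branch 2 (add ¬c):
    ○ open, literals {a=1, c=0, d=0}.
0 branches closed, 3 open.
Each open branch fixes some atoms; the unmentioned ones are free. Counting distinct full assignments: branch {a=1, b=1, d=0} (c) contributes 2 new; branch {a=1, b=1, d=0} (c) contributes 0 new; branch {a=1, c=0, d=0} (b) contributes 1 new. Total: 3.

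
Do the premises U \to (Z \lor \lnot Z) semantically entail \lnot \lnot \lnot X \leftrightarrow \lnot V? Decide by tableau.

No

Initial set: {(U \to (Z \lor \lnot Z)); \lnot (\lnot \lnot \lnot X \leftrightarrow \lnot V)}.
(U \to (Z \lor \lnot Z)): β-rule — branch into \lnot U  //  (Z \lor \lnot Z).
  branch 1 (add \lnot U):
    \lnot (\lnot \lnot \lnot X \leftrightarrow \lnot V): β-rule — branch into \lnot \lnot \lnot X, \lnot \lnot V  //  \lnot \lnot \lnot \lnot X, \lnot V.
      branch 1.1 (add \lnot \lnot \lnot X, \lnot \lnot V):
        \lnot \lnot \lnot X: drop double negation, giving \lnot X.
        ○ open, literals {U=false, V=true, X=false}.
      branch 1.2 (add \lnot \lnot \lnot \lnot X, \lnot V):
        \lnot \lnot \lnot \lnot X: drop double negation, giving \lnot \lnot X.
        ○ open, literals {U=false, V=false, X=true}.
  branch 2 (add (Z \lor \lnot Z)):
    \lnot (\lnot \lnot \lnot X \leftrightarrow \lnot V): β-rule — branch into \lnot \lnot \lnot X, \lnot \lnot V  //  \lnot \lnot \lnot \lnot X, \lnot V.
      branch 2.1 (add \lnot \lnot \lnot X, \lnot \lnot V):
        \lnot \lnot \lnot X: drop double negation, giving \lnot X.
        (Z \lor \lnot Z): β-rule — branch into Z  //  \lnot Z.
          branch 2.1.1 (add Z):
            ○ open, literals {V=true, X=false, Z=true}.
          branch 2.1.2 (add \lnot Z):
            ○ open, literals {V=true, X=false, Z=false}.
      branch 2.2 (add \lnot \lnot \lnot \lnot X, \lnot V):
        \lnot \lnot \lnot \lnot X: drop double negation, giving \lnot \lnot X.
        (Z \lor \lnot Z): β-rule — branch into Z  //  \lnot Z.
          branch 2.2.1 (add Z):
            ○ open, literals {V=false, X=true, Z=true}.
          branch 2.2.2 (add \lnot Z):
            ○ open, literals {V=false, X=true, Z=false}.
0 branches closed, 6 open.
An open branch gives a countermodel: U=false, V=true, X=false (unmentioned atoms arbitrary); the premises hold there but the conclusion fails.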